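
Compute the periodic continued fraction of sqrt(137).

Write x_i = (sqrt(137) + m_i)/d_i with (m_0, d_0) = (0, 1). a_0 = floor(sqrt(137)) = 11, since 11^2 = 121 <= 137 < 144 = 12^2.
Iterate m_{i+1} = d_i*a_i - m_i, d_{i+1} = (137 - m_{i+1}^2)/d_i, a_{i+1} = floor((a_0 + m_{i+1})/d_{i+1}):
  m_1 = 1*11 - 0 = 11, d_1 = (137 - 11^2)/1 = 16/1 = 16, a_1 = floor((11 + 11)/16) = 1.
  m_2 = 16*1 - 11 = 5, d_2 = (137 - 5^2)/16 = 112/16 = 7, a_2 = floor((11 + 5)/7) = 2.
  m_3 = 7*2 - 5 = 9, d_3 = (137 - 9^2)/7 = 56/7 = 8, a_3 = floor((11 + 9)/8) = 2.
  m_4 = 8*2 - 9 = 7, d_4 = (137 - 7^2)/8 = 88/8 = 11, a_4 = floor((11 + 7)/11) = 1.
  m_5 = 11*1 - 7 = 4, d_5 = (137 - 4^2)/11 = 121/11 = 11, a_5 = floor((11 + 4)/11) = 1.
  m_6 = 11*1 - 4 = 7, d_6 = (137 - 7^2)/11 = 88/11 = 8, a_6 = floor((11 + 7)/8) = 2.
  m_7 = 8*2 - 7 = 9, d_7 = (137 - 9^2)/8 = 56/8 = 7, a_7 = floor((11 + 9)/7) = 2.
  m_8 = 7*2 - 9 = 5, d_8 = (137 - 5^2)/7 = 112/7 = 16, a_8 = floor((11 + 5)/16) = 1.
  m_9 = 16*1 - 5 = 11, d_9 = (137 - 11^2)/16 = 16/16 = 1, a_9 = floor((11 + 11)/1) = 22.
  m_10 = 1*22 - 11 = 11, d_10 = (137 - 11^2)/1 = 16/1 = 16: (m_10, d_10) = (m_1, d_1) = (11, 16), so from here the quotients repeat a_1, ..., a_9; the period length is 9.
Hence the expansion of sqrt(137) is a_0 = 11 followed by the repeating block 1, 2, 2, 1, 1, 2, 2, 1, 22 (period 9).

[11; (1, 2, 2, 1, 1, 2, 2, 1, 22)]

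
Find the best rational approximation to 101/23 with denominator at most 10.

Expand x = 101/23 as a continued fraction with the Euclidean algorithm:
  101 = 4*23 + 9, so a_0 = 4.
  23 = 2*9 + 5, so a_1 = 2.
  9 = 1*5 + 4, so a_2 = 1.
  5 = 1*4 + 1, so a_3 = 1.
  4 = 4*1 + 0, so a_4 = 4.
so x = [4; 2, 1, 1, 4].
Convergents (p_i = a_i*p_{i-1} + p_{i-2}, q_i = a_i*q_{i-1} + q_{i-2} with p_{-2}=0, p_{-1}=1, q_{-2}=1, q_{-1}=0), until the denominator exceeds 10:
  i=0: a_0=4, p_0 = 4*1 + 0 = 4, q_0 = 4*0 + 1 = 1.
  i=1: a_1=2, p_1 = 2*4 + 1 = 9, q_1 = 2*1 + 0 = 2.
  i=2: a_2=1, p_2 = 1*9 + 4 = 13, q_2 = 1*2 + 1 = 3.
  i=3: a_3=1, p_3 = 1*13 + 9 = 22, q_3 = 1*3 + 2 = 5.
  i=4: a_4=4, p_4 = 4*22 + 13 = 101, q_4 = 4*5 + 3 = 23.
q_4 = 23 > 10, so the last convergent with denominator <= 10 is p_3/q_3 = 22/5.
The closest fraction with denominator <= 10 is either p_3/q_3 or the intermediate fraction (k*p_3 + p_2)/(k*q_3 + q_2) with the largest k >= 1 whose denominator stays <= 10; these approach x as k grows, and every other convergent or intermediate fraction in range is farther away.
Largest k: floor((10 - q_2)/q_3) = floor((10 - 3)/5) = 1.
That gives (1*22 + 13)/(1*5 + 3) = 35/8.
Compare the errors: |x - 22/5| = |101*5 - 22*23|/(23*5) = 1/115, and |x - 35/8| = |101*8 - 35*23|/(23*8) = 3/184.
Cross-multiplying, 1*184 = 184 < 345 = 3*115, so 1/115 is smaller: the convergent 22/5 is closer to x than 35/8.

22/5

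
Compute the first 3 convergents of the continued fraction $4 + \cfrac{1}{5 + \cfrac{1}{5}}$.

Using the convergent recurrence p_i = a_i*p_{i-1} + p_{i-2}, q_i = a_i*q_{i-1} + q_{i-2} with p_{-2}=0, p_{-1}=1, q_{-2}=1, q_{-1}=0:
  i=0: a_0=4, p_0 = 4*1 + 0 = 4, q_0 = 4*0 + 1 = 1.
  i=1: a_1=5, p_1 = 5*4 + 1 = 21, q_1 = 5*1 + 0 = 5.
  i=2: a_2=5, p_2 = 5*21 + 4 = 109, q_2 = 5*5 + 1 = 26.

4/1, 21/5, 109/26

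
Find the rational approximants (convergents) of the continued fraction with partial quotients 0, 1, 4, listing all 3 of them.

0/1, 1/1, 4/5

Using the convergent recurrence p_i = a_i*p_{i-1} + p_{i-2}, q_i = a_i*q_{i-1} + q_{i-2} with p_{-2}=0, p_{-1}=1, q_{-2}=1, q_{-1}=0:
  i=0: a_0=0, p_0 = 0*1 + 0 = 0, q_0 = 0*0 + 1 = 1.
  i=1: a_1=1, p_1 = 1*0 + 1 = 1, q_1 = 1*1 + 0 = 1.
  i=2: a_2=4, p_2 = 4*1 + 0 = 4, q_2 = 4*1 + 1 = 5.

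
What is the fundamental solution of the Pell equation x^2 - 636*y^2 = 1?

First expand sqrt(636) as a continued fraction. With x_i = (sqrt(636) + m_i)/d_i and (m_0, d_0) = (0, 1): a_0 = floor(sqrt(636)) = 25, since 25^2 = 625 <= 636 < 676 = 26^2.
Iterate m_{i+1} = d_i*a_i - m_i, d_{i+1} = (636 - m_{i+1}^2)/d_i, a_{i+1} = floor((a_0 + m_{i+1})/d_{i+1}):
  m_1 = 1*25 - 0 = 25, d_1 = (636 - 25^2)/1 = 11/1 = 11, a_1 = floor((25 + 25)/11) = 4.
  m_2 = 11*4 - 25 = 19, d_2 = (636 - 19^2)/11 = 275/11 = 25, a_2 = floor((25 + 19)/25) = 1.
  m_3 = 25*1 - 19 = 6, d_3 = (636 - 6^2)/25 = 600/25 = 24, a_3 = floor((25 + 6)/24) = 1.
  m_4 = 24*1 - 6 = 18, d_4 = (636 - 18^2)/24 = 312/24 = 13, a_4 = floor((25 + 18)/13) = 3.
  m_5 = 13*3 - 18 = 21, d_5 = (636 - 21^2)/13 = 195/13 = 15, a_5 = floor((25 + 21)/15) = 3.
  m_6 = 15*3 - 21 = 24, d_6 = (636 - 24^2)/15 = 60/15 = 4, a_6 = floor((25 + 24)/4) = 12.
  m_7 = 4*12 - 24 = 24, d_7 = (636 - 24^2)/4 = 60/4 = 15, a_7 = floor((25 + 24)/15) = 3.
  m_8 = 15*3 - 24 = 21, d_8 = (636 - 21^2)/15 = 195/15 = 13, a_8 = floor((25 + 21)/13) = 3.
  m_9 = 13*3 - 21 = 18, d_9 = (636 - 18^2)/13 = 312/13 = 24, a_9 = floor((25 + 18)/24) = 1.
  m_10 = 24*1 - 18 = 6, d_10 = (636 - 6^2)/24 = 600/24 = 25, a_10 = floor((25 + 6)/25) = 1.
  m_11 = 25*1 - 6 = 19, d_11 = (636 - 19^2)/25 = 275/25 = 11, a_11 = floor((25 + 19)/11) = 4.
  m_12 = 11*4 - 19 = 25, d_12 = (636 - 25^2)/11 = 11/11 = 1, a_12 = floor((25 + 25)/1) = 50.
  m_13 = 1*50 - 25 = 25, d_13 = (636 - 25^2)/1 = 11/1 = 11: (m_13, d_13) = (m_1, d_1) = (25, 11), so from here the quotients repeat a_1, ..., a_12; the period length is 12.
So sqrt(636) = [25; (4, 1, 1, 3, 3, 12, 3, 3, 1, 1, 4, 50)] with period length k = 12.
k is even, so the fundamental solution of x^2 - 636y^2 = 1 is (p_{k-1}, q_{k-1}) = (p_11, q_11); compute convergents through index 11.
Convergents (p_i = a_i*p_{i-1} + p_{i-2}, q_i = a_i*q_{i-1} + q_{i-2} with p_{-2}=0, p_{-1}=1, q_{-2}=1, q_{-1}=0):
  i=0: a_0=25, p_0 = 25*1 + 0 = 25, q_0 = 25*0 + 1 = 1.
  i=1: a_1=4, p_1 = 4*25 + 1 = 101, q_1 = 4*1 + 0 = 4.
  i=2: a_2=1, p_2 = 1*101 + 25 = 126, q_2 = 1*4 + 1 = 5.
  i=3: a_3=1, p_3 = 1*126 + 101 = 227, q_3 = 1*5 + 4 = 9.
  i=4: a_4=3, p_4 = 3*227 + 126 = 807, q_4 = 3*9 + 5 = 32.
  i=5: a_5=3, p_5 = 3*807 + 227 = 2648, q_5 = 3*32 + 9 = 105.
  i=6: a_6=12, p_6 = 12*2648 + 807 = 32583, q_6 = 12*105 + 32 = 1292.
  i=7: a_7=3, p_7 = 3*32583 + 2648 = 100397, q_7 = 3*1292 + 105 = 3981.
  i=8: a_8=3, p_8 = 3*100397 + 32583 = 333774, q_8 = 3*3981 + 1292 = 13235.
  i=9: a_9=1, p_9 = 1*333774 + 100397 = 434171, q_9 = 1*13235 + 3981 = 17216.
  i=10: a_10=1, p_10 = 1*434171 + 333774 = 767945, q_10 = 1*17216 + 13235 = 30451.
  i=11: a_11=4, p_11 = 4*767945 + 434171 = 3505951, q_11 = 4*30451 + 17216 = 139020.
Check: 3505951^2 - 636*139020^2 = 12291692414401 - 12291692414400 = 1, so (x, y) = (3505951, 139020) solves the equation, and by the theorem it is the least positive solution.

(x, y) = (3505951, 139020)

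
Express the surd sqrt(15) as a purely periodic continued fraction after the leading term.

Write x_i = (sqrt(15) + m_i)/d_i with (m_0, d_0) = (0, 1). a_0 = floor(sqrt(15)) = 3, since 3^2 = 9 <= 15 < 16 = 4^2.
Iterate m_{i+1} = d_i*a_i - m_i, d_{i+1} = (15 - m_{i+1}^2)/d_i, a_{i+1} = floor((a_0 + m_{i+1})/d_{i+1}):
  m_1 = 1*3 - 0 = 3, d_1 = (15 - 3^2)/1 = 6/1 = 6, a_1 = floor((3 + 3)/6) = 1.
  m_2 = 6*1 - 3 = 3, d_2 = (15 - 3^2)/6 = 6/6 = 1, a_2 = floor((3 + 3)/1) = 6.
  m_3 = 1*6 - 3 = 3, d_3 = (15 - 3^2)/1 = 6/1 = 6: (m_3, d_3) = (m_1, d_1) = (3, 6), so from here the quotients repeat a_1, a_2; the period length is 2.
Hence the expansion of sqrt(15) is a_0 = 3 followed by the repeating block 1, 6 (period 2).

[3; (1, 6)]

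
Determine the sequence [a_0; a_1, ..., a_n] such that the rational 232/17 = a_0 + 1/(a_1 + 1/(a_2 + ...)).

Run the Euclidean algorithm on 232 and 17; the successive quotients are the partial quotients a_0, a_1, ... (each step inverts the fractional part left over by the previous one):
  232 = 13*17 + 11, so a_0 = 13.
  17 = 1*11 + 6, so a_1 = 1.
  11 = 1*6 + 5, so a_2 = 1.
  6 = 1*5 + 1, so a_3 = 1.
  5 = 5*1 + 0, so a_4 = 5.
The remainder reaches 0 after 5 divisions, so the expansion has 5 partial quotients, read off in order.

[13; 1, 1, 1, 5]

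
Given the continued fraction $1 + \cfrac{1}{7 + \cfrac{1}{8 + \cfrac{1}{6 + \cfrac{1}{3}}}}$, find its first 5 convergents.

Using the convergent recurrence p_i = a_i*p_{i-1} + p_{i-2}, q_i = a_i*q_{i-1} + q_{i-2} with p_{-2}=0, p_{-1}=1, q_{-2}=1, q_{-1}=0:
  i=0: a_0=1, p_0 = 1*1 + 0 = 1, q_0 = 1*0 + 1 = 1.
  i=1: a_1=7, p_1 = 7*1 + 1 = 8, q_1 = 7*1 + 0 = 7.
  i=2: a_2=8, p_2 = 8*8 + 1 = 65, q_2 = 8*7 + 1 = 57.
  i=3: a_3=6, p_3 = 6*65 + 8 = 398, q_3 = 6*57 + 7 = 349.
  i=4: a_4=3, p_4 = 3*398 + 65 = 1259, q_4 = 3*349 + 57 = 1104.

1/1, 8/7, 65/57, 398/349, 1259/1104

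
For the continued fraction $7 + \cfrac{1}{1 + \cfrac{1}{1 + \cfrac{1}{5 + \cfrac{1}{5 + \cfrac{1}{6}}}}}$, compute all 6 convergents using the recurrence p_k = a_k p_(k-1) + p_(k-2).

7/1, 8/1, 15/2, 83/11, 430/57, 2663/353

Using the convergent recurrence p_i = a_i*p_{i-1} + p_{i-2}, q_i = a_i*q_{i-1} + q_{i-2} with p_{-2}=0, p_{-1}=1, q_{-2}=1, q_{-1}=0:
  i=0: a_0=7, p_0 = 7*1 + 0 = 7, q_0 = 7*0 + 1 = 1.
  i=1: a_1=1, p_1 = 1*7 + 1 = 8, q_1 = 1*1 + 0 = 1.
  i=2: a_2=1, p_2 = 1*8 + 7 = 15, q_2 = 1*1 + 1 = 2.
  i=3: a_3=5, p_3 = 5*15 + 8 = 83, q_3 = 5*2 + 1 = 11.
  i=4: a_4=5, p_4 = 5*83 + 15 = 430, q_4 = 5*11 + 2 = 57.
  i=5: a_5=6, p_5 = 6*430 + 83 = 2663, q_5 = 6*57 + 11 = 353.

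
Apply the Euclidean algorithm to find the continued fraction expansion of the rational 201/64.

Run the Euclidean algorithm on 201 and 64; the successive quotients are the partial quotients a_0, a_1, ... (each step inverts the fractional part left over by the previous one):
  201 = 3*64 + 9, so a_0 = 3.
  64 = 7*9 + 1, so a_1 = 7.
  9 = 9*1 + 0, so a_2 = 9.
The remainder reaches 0 after 3 divisions, so the expansion has 3 partial quotients, read off in order.

[3; 7, 9]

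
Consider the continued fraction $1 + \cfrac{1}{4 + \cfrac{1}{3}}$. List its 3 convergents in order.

Using the convergent recurrence p_i = a_i*p_{i-1} + p_{i-2}, q_i = a_i*q_{i-1} + q_{i-2} with p_{-2}=0, p_{-1}=1, q_{-2}=1, q_{-1}=0:
  i=0: a_0=1, p_0 = 1*1 + 0 = 1, q_0 = 1*0 + 1 = 1.
  i=1: a_1=4, p_1 = 4*1 + 1 = 5, q_1 = 4*1 + 0 = 4.
  i=2: a_2=3, p_2 = 3*5 + 1 = 16, q_2 = 3*4 + 1 = 13.

1/1, 5/4, 16/13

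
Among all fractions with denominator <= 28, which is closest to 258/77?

67/20

Expand x = 258/77 as a continued fraction with the Euclidean algorithm:
  258 = 3*77 + 27, so a_0 = 3.
  77 = 2*27 + 23, so a_1 = 2.
  27 = 1*23 + 4, so a_2 = 1.
  23 = 5*4 + 3, so a_3 = 5.
  4 = 1*3 + 1, so a_4 = 1.
  3 = 3*1 + 0, so a_5 = 3.
so x = [3; 2, 1, 5, 1, 3].
Convergents (p_i = a_i*p_{i-1} + p_{i-2}, q_i = a_i*q_{i-1} + q_{i-2} with p_{-2}=0, p_{-1}=1, q_{-2}=1, q_{-1}=0), until the denominator exceeds 28:
  i=0: a_0=3, p_0 = 3*1 + 0 = 3, q_0 = 3*0 + 1 = 1.
  i=1: a_1=2, p_1 = 2*3 + 1 = 7, q_1 = 2*1 + 0 = 2.
  i=2: a_2=1, p_2 = 1*7 + 3 = 10, q_2 = 1*2 + 1 = 3.
  i=3: a_3=5, p_3 = 5*10 + 7 = 57, q_3 = 5*3 + 2 = 17.
  i=4: a_4=1, p_4 = 1*57 + 10 = 67, q_4 = 1*17 + 3 = 20.
  i=5: a_5=3, p_5 = 3*67 + 57 = 258, q_5 = 3*20 + 17 = 77.
q_5 = 77 > 28, so the last convergent with denominator <= 28 is p_4/q_4 = 67/20.
The closest fraction with denominator <= 28 is either p_4/q_4 or the intermediate fraction (k*p_4 + p_3)/(k*q_4 + q_3) with the largest k >= 1 whose denominator stays <= 28; these approach x as k grows, and every other convergent or intermediate fraction in range is farther away.
Largest k: floor((28 - q_3)/q_4) = floor((28 - 17)/20) = 0.
Since k = 0, no intermediate fraction beyond p_4/q_4 has denominator <= 28, so the convergent 67/20 is the closest (its error is |258*20 - 67*77|/(77*20) = 1/1540).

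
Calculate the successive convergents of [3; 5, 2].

Using the convergent recurrence p_i = a_i*p_{i-1} + p_{i-2}, q_i = a_i*q_{i-1} + q_{i-2} with p_{-2}=0, p_{-1}=1, q_{-2}=1, q_{-1}=0:
  i=0: a_0=3, p_0 = 3*1 + 0 = 3, q_0 = 3*0 + 1 = 1.
  i=1: a_1=5, p_1 = 5*3 + 1 = 16, q_1 = 5*1 + 0 = 5.
  i=2: a_2=2, p_2 = 2*16 + 3 = 35, q_2 = 2*5 + 1 = 11.

3/1, 16/5, 35/11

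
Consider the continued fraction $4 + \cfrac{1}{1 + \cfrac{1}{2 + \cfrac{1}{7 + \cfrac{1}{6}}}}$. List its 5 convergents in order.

4/1, 5/1, 14/3, 103/22, 632/135

Using the convergent recurrence p_i = a_i*p_{i-1} + p_{i-2}, q_i = a_i*q_{i-1} + q_{i-2} with p_{-2}=0, p_{-1}=1, q_{-2}=1, q_{-1}=0:
  i=0: a_0=4, p_0 = 4*1 + 0 = 4, q_0 = 4*0 + 1 = 1.
  i=1: a_1=1, p_1 = 1*4 + 1 = 5, q_1 = 1*1 + 0 = 1.
  i=2: a_2=2, p_2 = 2*5 + 4 = 14, q_2 = 2*1 + 1 = 3.
  i=3: a_3=7, p_3 = 7*14 + 5 = 103, q_3 = 7*3 + 1 = 22.
  i=4: a_4=6, p_4 = 6*103 + 14 = 632, q_4 = 6*22 + 3 = 135.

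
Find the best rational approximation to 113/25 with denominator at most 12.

9/2

Expand x = 113/25 as a continued fraction with the Euclidean algorithm:
  113 = 4*25 + 13, so a_0 = 4.
  25 = 1*13 + 12, so a_1 = 1.
  13 = 1*12 + 1, so a_2 = 1.
  12 = 12*1 + 0, so a_3 = 12.
so x = [4; 1, 1, 12].
Convergents (p_i = a_i*p_{i-1} + p_{i-2}, q_i = a_i*q_{i-1} + q_{i-2} with p_{-2}=0, p_{-1}=1, q_{-2}=1, q_{-1}=0), until the denominator exceeds 12:
  i=0: a_0=4, p_0 = 4*1 + 0 = 4, q_0 = 4*0 + 1 = 1.
  i=1: a_1=1, p_1 = 1*4 + 1 = 5, q_1 = 1*1 + 0 = 1.
  i=2: a_2=1, p_2 = 1*5 + 4 = 9, q_2 = 1*1 + 1 = 2.
  i=3: a_3=12, p_3 = 12*9 + 5 = 113, q_3 = 12*2 + 1 = 25.
q_3 = 25 > 12, so the last convergent with denominator <= 12 is p_2/q_2 = 9/2.
The closest fraction with denominator <= 12 is either p_2/q_2 or the intermediate fraction (k*p_2 + p_1)/(k*q_2 + q_1) with the largest k >= 1 whose denominator stays <= 12; these approach x as k grows, and every other convergent or intermediate fraction in range is farther away.
Largest k: floor((12 - q_1)/q_2) = floor((12 - 1)/2) = 5.
That gives (5*9 + 5)/(5*2 + 1) = 50/11.
Compare the errors: |x - 9/2| = |113*2 - 9*25|/(25*2) = 1/50, and |x - 50/11| = |113*11 - 50*25|/(25*11) = 7/275.
Cross-multiplying, 1*275 = 275 < 350 = 7*50, so 1/50 is smaller: the convergent 9/2 is closer to x than 50/11.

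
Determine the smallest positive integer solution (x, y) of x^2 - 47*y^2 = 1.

(x, y) = (48, 7)

First expand sqrt(47) as a continued fraction. With x_i = (sqrt(47) + m_i)/d_i and (m_0, d_0) = (0, 1): a_0 = floor(sqrt(47)) = 6, since 6^2 = 36 <= 47 < 49 = 7^2.
Iterate m_{i+1} = d_i*a_i - m_i, d_{i+1} = (47 - m_{i+1}^2)/d_i, a_{i+1} = floor((a_0 + m_{i+1})/d_{i+1}):
  m_1 = 1*6 - 0 = 6, d_1 = (47 - 6^2)/1 = 11/1 = 11, a_1 = floor((6 + 6)/11) = 1.
  m_2 = 11*1 - 6 = 5, d_2 = (47 - 5^2)/11 = 22/11 = 2, a_2 = floor((6 + 5)/2) = 5.
  m_3 = 2*5 - 5 = 5, d_3 = (47 - 5^2)/2 = 22/2 = 11, a_3 = floor((6 + 5)/11) = 1.
  m_4 = 11*1 - 5 = 6, d_4 = (47 - 6^2)/11 = 11/11 = 1, a_4 = floor((6 + 6)/1) = 12.
  m_5 = 1*12 - 6 = 6, d_5 = (47 - 6^2)/1 = 11/1 = 11: (m_5, d_5) = (m_1, d_1) = (6, 11), so from here the quotients repeat a_1, ..., a_4; the period length is 4.
So sqrt(47) = [6; (1, 5, 1, 12)] with period length k = 4.
k is even, so the fundamental solution of x^2 - 47y^2 = 1 is (p_{k-1}, q_{k-1}) = (p_3, q_3); compute convergents through index 3.
Convergents (p_i = a_i*p_{i-1} + p_{i-2}, q_i = a_i*q_{i-1} + q_{i-2} with p_{-2}=0, p_{-1}=1, q_{-2}=1, q_{-1}=0):
  i=0: a_0=6, p_0 = 6*1 + 0 = 6, q_0 = 6*0 + 1 = 1.
  i=1: a_1=1, p_1 = 1*6 + 1 = 7, q_1 = 1*1 + 0 = 1.
  i=2: a_2=5, p_2 = 5*7 + 6 = 41, q_2 = 5*1 + 1 = 6.
  i=3: a_3=1, p_3 = 1*41 + 7 = 48, q_3 = 1*6 + 1 = 7.
Check: 48^2 - 47*7^2 = 2304 - 2303 = 1, so (x, y) = (48, 7) solves the equation, and by the theorem it is the least positive solution.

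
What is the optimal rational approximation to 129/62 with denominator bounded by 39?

Expand x = 129/62 as a continued fraction with the Euclidean algorithm:
  129 = 2*62 + 5, so a_0 = 2.
  62 = 12*5 + 2, so a_1 = 12.
  5 = 2*2 + 1, so a_2 = 2.
  2 = 2*1 + 0, so a_3 = 2.
so x = [2; 12, 2, 2].
Convergents (p_i = a_i*p_{i-1} + p_{i-2}, q_i = a_i*q_{i-1} + q_{i-2} with p_{-2}=0, p_{-1}=1, q_{-2}=1, q_{-1}=0), until the denominator exceeds 39:
  i=0: a_0=2, p_0 = 2*1 + 0 = 2, q_0 = 2*0 + 1 = 1.
  i=1: a_1=12, p_1 = 12*2 + 1 = 25, q_1 = 12*1 + 0 = 12.
  i=2: a_2=2, p_2 = 2*25 + 2 = 52, q_2 = 2*12 + 1 = 25.
  i=3: a_3=2, p_3 = 2*52 + 25 = 129, q_3 = 2*25 + 12 = 62.
q_3 = 62 > 39, so the last convergent with denominator <= 39 is p_2/q_2 = 52/25.
The closest fraction with denominator <= 39 is either p_2/q_2 or the intermediate fraction (k*p_2 + p_1)/(k*q_2 + q_1) with the largest k >= 1 whose denominator stays <= 39; these approach x as k grows, and every other convergent or intermediate fraction in range is farther away.
Largest k: floor((39 - q_1)/q_2) = floor((39 - 12)/25) = 1.
That gives (1*52 + 25)/(1*25 + 12) = 77/37.
Compare the errors: |x - 52/25| = |129*25 - 52*62|/(62*25) = 1/1550, and |x - 77/37| = |129*37 - 77*62|/(62*37) = 1/2294.
Cross-multiplying, 1*1550 = 1550 < 2294 = 1*2294, so 1/2294 is smaller: the intermediate fraction 77/37 is closer to x than 52/25.

77/37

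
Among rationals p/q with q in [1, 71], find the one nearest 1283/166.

456/59

Expand x = 1283/166 as a continued fraction with the Euclidean algorithm:
  1283 = 7*166 + 121, so a_0 = 7.
  166 = 1*121 + 45, so a_1 = 1.
  121 = 2*45 + 31, so a_2 = 2.
  45 = 1*31 + 14, so a_3 = 1.
  31 = 2*14 + 3, so a_4 = 2.
  14 = 4*3 + 2, so a_5 = 4.
  3 = 1*2 + 1, so a_6 = 1.
  2 = 2*1 + 0, so a_7 = 2.
so x = [7; 1, 2, 1, 2, 4, 1, 2].
Convergents (p_i = a_i*p_{i-1} + p_{i-2}, q_i = a_i*q_{i-1} + q_{i-2} with p_{-2}=0, p_{-1}=1, q_{-2}=1, q_{-1}=0), until the denominator exceeds 71:
  i=0: a_0=7, p_0 = 7*1 + 0 = 7, q_0 = 7*0 + 1 = 1.
  i=1: a_1=1, p_1 = 1*7 + 1 = 8, q_1 = 1*1 + 0 = 1.
  i=2: a_2=2, p_2 = 2*8 + 7 = 23, q_2 = 2*1 + 1 = 3.
  i=3: a_3=1, p_3 = 1*23 + 8 = 31, q_3 = 1*3 + 1 = 4.
  i=4: a_4=2, p_4 = 2*31 + 23 = 85, q_4 = 2*4 + 3 = 11.
  i=5: a_5=4, p_5 = 4*85 + 31 = 371, q_5 = 4*11 + 4 = 48.
  i=6: a_6=1, p_6 = 1*371 + 85 = 456, q_6 = 1*48 + 11 = 59.
  i=7: a_7=2, p_7 = 2*456 + 371 = 1283, q_7 = 2*59 + 48 = 166.
q_7 = 166 > 71, so the last convergent with denominator <= 71 is p_6/q_6 = 456/59.
The closest fraction with denominator <= 71 is either p_6/q_6 or the intermediate fraction (k*p_6 + p_5)/(k*q_6 + q_5) with the largest k >= 1 whose denominator stays <= 71; these approach x as k grows, and every other convergent or intermediate fraction in range is farther away.
Largest k: floor((71 - q_5)/q_6) = floor((71 - 48)/59) = 0.
Since k = 0, no intermediate fraction beyond p_6/q_6 has denominator <= 71, so the convergent 456/59 is the closest (its error is |1283*59 - 456*166|/(166*59) = 1/9794).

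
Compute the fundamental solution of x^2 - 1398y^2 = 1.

First expand sqrt(1398) as a continued fraction. With x_i = (sqrt(1398) + m_i)/d_i and (m_0, d_0) = (0, 1): a_0 = floor(sqrt(1398)) = 37, since 37^2 = 1369 <= 1398 < 1444 = 38^2.
Iterate m_{i+1} = d_i*a_i - m_i, d_{i+1} = (1398 - m_{i+1}^2)/d_i, a_{i+1} = floor((a_0 + m_{i+1})/d_{i+1}):
  m_1 = 1*37 - 0 = 37, d_1 = (1398 - 37^2)/1 = 29/1 = 29, a_1 = floor((37 + 37)/29) = 2.
  m_2 = 29*2 - 37 = 21, d_2 = (1398 - 21^2)/29 = 957/29 = 33, a_2 = floor((37 + 21)/33) = 1.
  m_3 = 33*1 - 21 = 12, d_3 = (1398 - 12^2)/33 = 1254/33 = 38, a_3 = floor((37 + 12)/38) = 1.
  m_4 = 38*1 - 12 = 26, d_4 = (1398 - 26^2)/38 = 722/38 = 19, a_4 = floor((37 + 26)/19) = 3.
  m_5 = 19*3 - 26 = 31, d_5 = (1398 - 31^2)/19 = 437/19 = 23, a_5 = floor((37 + 31)/23) = 2.
  m_6 = 23*2 - 31 = 15, d_6 = (1398 - 15^2)/23 = 1173/23 = 51, a_6 = floor((37 + 15)/51) = 1.
  m_7 = 51*1 - 15 = 36, d_7 = (1398 - 36^2)/51 = 102/51 = 2, a_7 = floor((37 + 36)/2) = 36.
  m_8 = 2*36 - 36 = 36, d_8 = (1398 - 36^2)/2 = 102/2 = 51, a_8 = floor((37 + 36)/51) = 1.
  m_9 = 51*1 - 36 = 15, d_9 = (1398 - 15^2)/51 = 1173/51 = 23, a_9 = floor((37 + 15)/23) = 2.
  m_10 = 23*2 - 15 = 31, d_10 = (1398 - 31^2)/23 = 437/23 = 19, a_10 = floor((37 + 31)/19) = 3.
  m_11 = 19*3 - 31 = 26, d_11 = (1398 - 26^2)/19 = 722/19 = 38, a_11 = floor((37 + 26)/38) = 1.
  m_12 = 38*1 - 26 = 12, d_12 = (1398 - 12^2)/38 = 1254/38 = 33, a_12 = floor((37 + 12)/33) = 1.
  m_13 = 33*1 - 12 = 21, d_13 = (1398 - 21^2)/33 = 957/33 = 29, a_13 = floor((37 + 21)/29) = 2.
  m_14 = 29*2 - 21 = 37, d_14 = (1398 - 37^2)/29 = 29/29 = 1, a_14 = floor((37 + 37)/1) = 74.
  m_15 = 1*74 - 37 = 37, d_15 = (1398 - 37^2)/1 = 29/1 = 29: (m_15, d_15) = (m_1, d_1) = (37, 29), so from here the quotients repeat a_1, ..., a_14; the period length is 14.
So sqrt(1398) = [37; (2, 1, 1, 3, 2, 1, 36, 1, 2, 3, 1, 1, 2, 74)] with period length k = 14.
k is even, so the fundamental solution of x^2 - 1398y^2 = 1 is (p_{k-1}, q_{k-1}) = (p_13, q_13); compute convergents through index 13.
Convergents (p_i = a_i*p_{i-1} + p_{i-2}, q_i = a_i*q_{i-1} + q_{i-2} with p_{-2}=0, p_{-1}=1, q_{-2}=1, q_{-1}=0):
  i=0: a_0=37, p_0 = 37*1 + 0 = 37, q_0 = 37*0 + 1 = 1.
  i=1: a_1=2, p_1 = 2*37 + 1 = 75, q_1 = 2*1 + 0 = 2.
  i=2: a_2=1, p_2 = 1*75 + 37 = 112, q_2 = 1*2 + 1 = 3.
  i=3: a_3=1, p_3 = 1*112 + 75 = 187, q_3 = 1*3 + 2 = 5.
  i=4: a_4=3, p_4 = 3*187 + 112 = 673, q_4 = 3*5 + 3 = 18.
  i=5: a_5=2, p_5 = 2*673 + 187 = 1533, q_5 = 2*18 + 5 = 41.
  i=6: a_6=1, p_6 = 1*1533 + 673 = 2206, q_6 = 1*41 + 18 = 59.
  i=7: a_7=36, p_7 = 36*2206 + 1533 = 80949, q_7 = 36*59 + 41 = 2165.
  i=8: a_8=1, p_8 = 1*80949 + 2206 = 83155, q_8 = 1*2165 + 59 = 2224.
  i=9: a_9=2, p_9 = 2*83155 + 80949 = 247259, q_9 = 2*2224 + 2165 = 6613.
  i=10: a_10=3, p_10 = 3*247259 + 83155 = 824932, q_10 = 3*6613 + 2224 = 22063.
  i=11: a_11=1, p_11 = 1*824932 + 247259 = 1072191, q_11 = 1*22063 + 6613 = 28676.
  i=12: a_12=1, p_12 = 1*1072191 + 824932 = 1897123, q_12 = 1*28676 + 22063 = 50739.
  i=13: a_13=2, p_13 = 2*1897123 + 1072191 = 4866437, q_13 = 2*50739 + 28676 = 130154.
Check: 4866437^2 - 1398*130154^2 = 23682209074969 - 23682209074968 = 1, so (x, y) = (4866437, 130154) solves the equation, and by the theorem it is the least positive solution.

(x, y) = (4866437, 130154)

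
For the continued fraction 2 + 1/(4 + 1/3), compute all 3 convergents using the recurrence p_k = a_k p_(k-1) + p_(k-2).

2/1, 9/4, 29/13

Using the convergent recurrence p_i = a_i*p_{i-1} + p_{i-2}, q_i = a_i*q_{i-1} + q_{i-2} with p_{-2}=0, p_{-1}=1, q_{-2}=1, q_{-1}=0:
  i=0: a_0=2, p_0 = 2*1 + 0 = 2, q_0 = 2*0 + 1 = 1.
  i=1: a_1=4, p_1 = 4*2 + 1 = 9, q_1 = 4*1 + 0 = 4.
  i=2: a_2=3, p_2 = 3*9 + 2 = 29, q_2 = 3*4 + 1 = 13.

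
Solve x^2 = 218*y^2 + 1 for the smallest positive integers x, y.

(x, y) = (126003, 8534)

First expand sqrt(218) as a continued fraction. With x_i = (sqrt(218) + m_i)/d_i and (m_0, d_0) = (0, 1): a_0 = floor(sqrt(218)) = 14, since 14^2 = 196 <= 218 < 225 = 15^2.
Iterate m_{i+1} = d_i*a_i - m_i, d_{i+1} = (218 - m_{i+1}^2)/d_i, a_{i+1} = floor((a_0 + m_{i+1})/d_{i+1}):
  m_1 = 1*14 - 0 = 14, d_1 = (218 - 14^2)/1 = 22/1 = 22, a_1 = floor((14 + 14)/22) = 1.
  m_2 = 22*1 - 14 = 8, d_2 = (218 - 8^2)/22 = 154/22 = 7, a_2 = floor((14 + 8)/7) = 3.
  m_3 = 7*3 - 8 = 13, d_3 = (218 - 13^2)/7 = 49/7 = 7, a_3 = floor((14 + 13)/7) = 3.
  m_4 = 7*3 - 13 = 8, d_4 = (218 - 8^2)/7 = 154/7 = 22, a_4 = floor((14 + 8)/22) = 1.
  m_5 = 22*1 - 8 = 14, d_5 = (218 - 14^2)/22 = 22/22 = 1, a_5 = floor((14 + 14)/1) = 28.
  m_6 = 1*28 - 14 = 14, d_6 = (218 - 14^2)/1 = 22/1 = 22: (m_6, d_6) = (m_1, d_1) = (14, 22), so from here the quotients repeat a_1, ..., a_5; the period length is 5.
So sqrt(218) = [14; (1, 3, 3, 1, 28)] with period length k = 5.
k is odd, so (p_{k-1}, q_{k-1}) only solves x^2 - 218y^2 = -1 and the fundamental solution of x^2 - 218y^2 = 1 is (p_{2k-1}, q_{2k-1}) = (p_9, q_9); compute convergents through index 9, running through the period twice.
Convergents (p_i = a_i*p_{i-1} + p_{i-2}, q_i = a_i*q_{i-1} + q_{i-2} with p_{-2}=0, p_{-1}=1, q_{-2}=1, q_{-1}=0):
  i=0: a_0=14, p_0 = 14*1 + 0 = 14, q_0 = 14*0 + 1 = 1.
  i=1: a_1=1, p_1 = 1*14 + 1 = 15, q_1 = 1*1 + 0 = 1.
  i=2: a_2=3, p_2 = 3*15 + 14 = 59, q_2 = 3*1 + 1 = 4.
  i=3: a_3=3, p_3 = 3*59 + 15 = 192, q_3 = 3*4 + 1 = 13.
  i=4: a_4=1, p_4 = 1*192 + 59 = 251, q_4 = 1*13 + 4 = 17.
  i=5: a_5=28, p_5 = 28*251 + 192 = 7220, q_5 = 28*17 + 13 = 489.
  i=6: a_6=1, p_6 = 1*7220 + 251 = 7471, q_6 = 1*489 + 17 = 506.
  i=7: a_7=3, p_7 = 3*7471 + 7220 = 29633, q_7 = 3*506 + 489 = 2007.
  i=8: a_8=3, p_8 = 3*29633 + 7471 = 96370, q_8 = 3*2007 + 506 = 6527.
  i=9: a_9=1, p_9 = 1*96370 + 29633 = 126003, q_9 = 1*6527 + 2007 = 8534.
Indeed p_4^2 - 218*q_4^2 = 63001 - 63002 = -1, not +1.
Check: 126003^2 - 218*8534^2 = 15876756009 - 15876756008 = 1, so (x, y) = (126003, 8534) solves the equation, and by the theorem it is the least positive solution.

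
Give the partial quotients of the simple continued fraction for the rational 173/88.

Run the Euclidean algorithm on 173 and 88; the successive quotients are the partial quotients a_0, a_1, ... (each step inverts the fractional part left over by the previous one):
  173 = 1*88 + 85, so a_0 = 1.
  88 = 1*85 + 3, so a_1 = 1.
  85 = 28*3 + 1, so a_2 = 28.
  3 = 3*1 + 0, so a_3 = 3.
The remainder reaches 0 after 4 divisions, so the expansion has 4 partial quotients, read off in order.

[1; 1, 28, 3]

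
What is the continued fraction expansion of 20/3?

Run the Euclidean algorithm on 20 and 3; the successive quotients are the partial quotients a_0, a_1, ... (each step inverts the fractional part left over by the previous one):
  20 = 6*3 + 2, so a_0 = 6.
  3 = 1*2 + 1, so a_1 = 1.
  2 = 2*1 + 0, so a_2 = 2.
The remainder reaches 0 after 3 divisions, so the expansion has 3 partial quotients, read off in order.

[6; 1, 2]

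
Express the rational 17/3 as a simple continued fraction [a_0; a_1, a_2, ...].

[5; 1, 2]

Run the Euclidean algorithm on 17 and 3; the successive quotients are the partial quotients a_0, a_1, ... (each step inverts the fractional part left over by the previous one):
  17 = 5*3 + 2, so a_0 = 5.
  3 = 1*2 + 1, so a_1 = 1.
  2 = 2*1 + 0, so a_2 = 2.
The remainder reaches 0 after 3 divisions, so the expansion has 3 partial quotients, read off in order.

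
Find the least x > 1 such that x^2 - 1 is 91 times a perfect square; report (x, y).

(x, y) = (1574, 165)

First expand sqrt(91) as a continued fraction. With x_i = (sqrt(91) + m_i)/d_i and (m_0, d_0) = (0, 1): a_0 = floor(sqrt(91)) = 9, since 9^2 = 81 <= 91 < 100 = 10^2.
Iterate m_{i+1} = d_i*a_i - m_i, d_{i+1} = (91 - m_{i+1}^2)/d_i, a_{i+1} = floor((a_0 + m_{i+1})/d_{i+1}):
  m_1 = 1*9 - 0 = 9, d_1 = (91 - 9^2)/1 = 10/1 = 10, a_1 = floor((9 + 9)/10) = 1.
  m_2 = 10*1 - 9 = 1, d_2 = (91 - 1^2)/10 = 90/10 = 9, a_2 = floor((9 + 1)/9) = 1.
  m_3 = 9*1 - 1 = 8, d_3 = (91 - 8^2)/9 = 27/9 = 3, a_3 = floor((9 + 8)/3) = 5.
  m_4 = 3*5 - 8 = 7, d_4 = (91 - 7^2)/3 = 42/3 = 14, a_4 = floor((9 + 7)/14) = 1.
  m_5 = 14*1 - 7 = 7, d_5 = (91 - 7^2)/14 = 42/14 = 3, a_5 = floor((9 + 7)/3) = 5.
  m_6 = 3*5 - 7 = 8, d_6 = (91 - 8^2)/3 = 27/3 = 9, a_6 = floor((9 + 8)/9) = 1.
  m_7 = 9*1 - 8 = 1, d_7 = (91 - 1^2)/9 = 90/9 = 10, a_7 = floor((9 + 1)/10) = 1.
  m_8 = 10*1 - 1 = 9, d_8 = (91 - 9^2)/10 = 10/10 = 1, a_8 = floor((9 + 9)/1) = 18.
  m_9 = 1*18 - 9 = 9, d_9 = (91 - 9^2)/1 = 10/1 = 10: (m_9, d_9) = (m_1, d_1) = (9, 10), so from here the quotients repeat a_1, ..., a_8; the period length is 8.
So sqrt(91) = [9; (1, 1, 5, 1, 5, 1, 1, 18)] with period length k = 8.
k is even, so the fundamental solution of x^2 - 91y^2 = 1 is (p_{k-1}, q_{k-1}) = (p_7, q_7); compute convergents through index 7.
Convergents (p_i = a_i*p_{i-1} + p_{i-2}, q_i = a_i*q_{i-1} + q_{i-2} with p_{-2}=0, p_{-1}=1, q_{-2}=1, q_{-1}=0):
  i=0: a_0=9, p_0 = 9*1 + 0 = 9, q_0 = 9*0 + 1 = 1.
  i=1: a_1=1, p_1 = 1*9 + 1 = 10, q_1 = 1*1 + 0 = 1.
  i=2: a_2=1, p_2 = 1*10 + 9 = 19, q_2 = 1*1 + 1 = 2.
  i=3: a_3=5, p_3 = 5*19 + 10 = 105, q_3 = 5*2 + 1 = 11.
  i=4: a_4=1, p_4 = 1*105 + 19 = 124, q_4 = 1*11 + 2 = 13.
  i=5: a_5=5, p_5 = 5*124 + 105 = 725, q_5 = 5*13 + 11 = 76.
  i=6: a_6=1, p_6 = 1*725 + 124 = 849, q_6 = 1*76 + 13 = 89.
  i=7: a_7=1, p_7 = 1*849 + 725 = 1574, q_7 = 1*89 + 76 = 165.
Check: 1574^2 - 91*165^2 = 2477476 - 2477475 = 1, so (x, y) = (1574, 165) solves the equation, and by the theorem it is the least positive solution.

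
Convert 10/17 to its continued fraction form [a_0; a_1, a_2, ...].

Run the Euclidean algorithm on 10 and 17; the successive quotients are the partial quotients a_0, a_1, ... (each step inverts the fractional part left over by the previous one):
  10 = 0*17 + 10, so a_0 = 0.
  17 = 1*10 + 7, so a_1 = 1.
  10 = 1*7 + 3, so a_2 = 1.
  7 = 2*3 + 1, so a_3 = 2.
  3 = 3*1 + 0, so a_4 = 3.
The remainder reaches 0 after 5 divisions, so the expansion has 5 partial quotients, read off in order.

[0; 1, 1, 2, 3]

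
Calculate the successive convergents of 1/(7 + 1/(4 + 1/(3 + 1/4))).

0/1, 1/7, 4/29, 13/94, 56/405

Using the convergent recurrence p_i = a_i*p_{i-1} + p_{i-2}, q_i = a_i*q_{i-1} + q_{i-2} with p_{-2}=0, p_{-1}=1, q_{-2}=1, q_{-1}=0:
  i=0: a_0=0, p_0 = 0*1 + 0 = 0, q_0 = 0*0 + 1 = 1.
  i=1: a_1=7, p_1 = 7*0 + 1 = 1, q_1 = 7*1 + 0 = 7.
  i=2: a_2=4, p_2 = 4*1 + 0 = 4, q_2 = 4*7 + 1 = 29.
  i=3: a_3=3, p_3 = 3*4 + 1 = 13, q_3 = 3*29 + 7 = 94.
  i=4: a_4=4, p_4 = 4*13 + 4 = 56, q_4 = 4*94 + 29 = 405.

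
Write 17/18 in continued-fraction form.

[0; 1, 17]

Run the Euclidean algorithm on 17 and 18; the successive quotients are the partial quotients a_0, a_1, ... (each step inverts the fractional part left over by the previous one):
  17 = 0*18 + 17, so a_0 = 0.
  18 = 1*17 + 1, so a_1 = 1.
  17 = 17*1 + 0, so a_2 = 17.
The remainder reaches 0 after 3 divisions, so the expansion has 3 partial quotients, read off in order.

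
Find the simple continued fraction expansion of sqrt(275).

Write x_i = (sqrt(275) + m_i)/d_i with (m_0, d_0) = (0, 1). a_0 = floor(sqrt(275)) = 16, since 16^2 = 256 <= 275 < 289 = 17^2.
Iterate m_{i+1} = d_i*a_i - m_i, d_{i+1} = (275 - m_{i+1}^2)/d_i, a_{i+1} = floor((a_0 + m_{i+1})/d_{i+1}):
  m_1 = 1*16 - 0 = 16, d_1 = (275 - 16^2)/1 = 19/1 = 19, a_1 = floor((16 + 16)/19) = 1.
  m_2 = 19*1 - 16 = 3, d_2 = (275 - 3^2)/19 = 266/19 = 14, a_2 = floor((16 + 3)/14) = 1.
  m_3 = 14*1 - 3 = 11, d_3 = (275 - 11^2)/14 = 154/14 = 11, a_3 = floor((16 + 11)/11) = 2.
  m_4 = 11*2 - 11 = 11, d_4 = (275 - 11^2)/11 = 154/11 = 14, a_4 = floor((16 + 11)/14) = 1.
  m_5 = 14*1 - 11 = 3, d_5 = (275 - 3^2)/14 = 266/14 = 19, a_5 = floor((16 + 3)/19) = 1.
  m_6 = 19*1 - 3 = 16, d_6 = (275 - 16^2)/19 = 19/19 = 1, a_6 = floor((16 + 16)/1) = 32.
  m_7 = 1*32 - 16 = 16, d_7 = (275 - 16^2)/1 = 19/1 = 19: (m_7, d_7) = (m_1, d_1) = (16, 19), so from here the quotients repeat a_1, ..., a_6; the period length is 6.
Hence the expansion of sqrt(275) is a_0 = 16 followed by the repeating block 1, 1, 2, 1, 1, 32 (period 6).

[16; (1, 1, 2, 1, 1, 32)]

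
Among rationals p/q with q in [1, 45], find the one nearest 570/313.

51/28

Expand x = 570/313 as a continued fraction with the Euclidean algorithm:
  570 = 1*313 + 257, so a_0 = 1.
  313 = 1*257 + 56, so a_1 = 1.
  257 = 4*56 + 33, so a_2 = 4.
  56 = 1*33 + 23, so a_3 = 1.
  33 = 1*23 + 10, so a_4 = 1.
  23 = 2*10 + 3, so a_5 = 2.
  10 = 3*3 + 1, so a_6 = 3.
  3 = 3*1 + 0, so a_7 = 3.
so x = [1; 1, 4, 1, 1, 2, 3, 3].
Convergents (p_i = a_i*p_{i-1} + p_{i-2}, q_i = a_i*q_{i-1} + q_{i-2} with p_{-2}=0, p_{-1}=1, q_{-2}=1, q_{-1}=0), until the denominator exceeds 45:
  i=0: a_0=1, p_0 = 1*1 + 0 = 1, q_0 = 1*0 + 1 = 1.
  i=1: a_1=1, p_1 = 1*1 + 1 = 2, q_1 = 1*1 + 0 = 1.
  i=2: a_2=4, p_2 = 4*2 + 1 = 9, q_2 = 4*1 + 1 = 5.
  i=3: a_3=1, p_3 = 1*9 + 2 = 11, q_3 = 1*5 + 1 = 6.
  i=4: a_4=1, p_4 = 1*11 + 9 = 20, q_4 = 1*6 + 5 = 11.
  i=5: a_5=2, p_5 = 2*20 + 11 = 51, q_5 = 2*11 + 6 = 28.
  i=6: a_6=3, p_6 = 3*51 + 20 = 173, q_6 = 3*28 + 11 = 95.
q_6 = 95 > 45, so the last convergent with denominator <= 45 is p_5/q_5 = 51/28.
The closest fraction with denominator <= 45 is either p_5/q_5 or the intermediate fraction (k*p_5 + p_4)/(k*q_5 + q_4) with the largest k >= 1 whose denominator stays <= 45; these approach x as k grows, and every other convergent or intermediate fraction in range is farther away.
Largest k: floor((45 - q_4)/q_5) = floor((45 - 11)/28) = 1.
That gives (1*51 + 20)/(1*28 + 11) = 71/39.
Compare the errors: |x - 51/28| = |570*28 - 51*313|/(313*28) = 3/8764, and |x - 71/39| = |570*39 - 71*313|/(313*39) = 7/12207.
Cross-multiplying, 3*12207 = 36621 < 61348 = 7*8764, so 3/8764 is smaller: the convergent 51/28 is closer to x than 71/39.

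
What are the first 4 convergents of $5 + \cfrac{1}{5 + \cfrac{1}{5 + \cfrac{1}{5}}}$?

5/1, 26/5, 135/26, 701/135

Using the convergent recurrence p_i = a_i*p_{i-1} + p_{i-2}, q_i = a_i*q_{i-1} + q_{i-2} with p_{-2}=0, p_{-1}=1, q_{-2}=1, q_{-1}=0:
  i=0: a_0=5, p_0 = 5*1 + 0 = 5, q_0 = 5*0 + 1 = 1.
  i=1: a_1=5, p_1 = 5*5 + 1 = 26, q_1 = 5*1 + 0 = 5.
  i=2: a_2=5, p_2 = 5*26 + 5 = 135, q_2 = 5*5 + 1 = 26.
  i=3: a_3=5, p_3 = 5*135 + 26 = 701, q_3 = 5*26 + 5 = 135.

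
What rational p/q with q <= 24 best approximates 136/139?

23/24

Expand x = 136/139 as a continued fraction with the Euclidean algorithm:
  136 = 0*139 + 136, so a_0 = 0.
  139 = 1*136 + 3, so a_1 = 1.
  136 = 45*3 + 1, so a_2 = 45.
  3 = 3*1 + 0, so a_3 = 3.
so x = [0; 1, 45, 3].
Convergents (p_i = a_i*p_{i-1} + p_{i-2}, q_i = a_i*q_{i-1} + q_{i-2} with p_{-2}=0, p_{-1}=1, q_{-2}=1, q_{-1}=0), until the denominator exceeds 24:
  i=0: a_0=0, p_0 = 0*1 + 0 = 0, q_0 = 0*0 + 1 = 1.
  i=1: a_1=1, p_1 = 1*0 + 1 = 1, q_1 = 1*1 + 0 = 1.
  i=2: a_2=45, p_2 = 45*1 + 0 = 45, q_2 = 45*1 + 1 = 46.
q_2 = 46 > 24, so the last convergent with denominator <= 24 is p_1/q_1 = 1/1.
The closest fraction with denominator <= 24 is either p_1/q_1 or the intermediate fraction (k*p_1 + p_0)/(k*q_1 + q_0) with the largest k >= 1 whose denominator stays <= 24; these approach x as k grows, and every other convergent or intermediate fraction in range is farther away.
Largest k: floor((24 - q_0)/q_1) = floor((24 - 1)/1) = 23.
That gives (23*1 + 0)/(23*1 + 1) = 23/24.
Compare the errors: |x - 1/1| = |136*1 - 1*139|/(139*1) = 3/139, and |x - 23/24| = |136*24 - 23*139|/(139*24) = 67/3336.
Cross-multiplying, 67*139 = 9313 < 10008 = 3*3336, so 67/3336 is smaller: the intermediate fraction 23/24 is closer to x than 1/1.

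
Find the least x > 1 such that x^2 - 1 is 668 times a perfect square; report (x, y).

(x, y) = (56447, 2184)

First expand sqrt(668) as a continued fraction. With x_i = (sqrt(668) + m_i)/d_i and (m_0, d_0) = (0, 1): a_0 = floor(sqrt(668)) = 25, since 25^2 = 625 <= 668 < 676 = 26^2.
Iterate m_{i+1} = d_i*a_i - m_i, d_{i+1} = (668 - m_{i+1}^2)/d_i, a_{i+1} = floor((a_0 + m_{i+1})/d_{i+1}):
  m_1 = 1*25 - 0 = 25, d_1 = (668 - 25^2)/1 = 43/1 = 43, a_1 = floor((25 + 25)/43) = 1.
  m_2 = 43*1 - 25 = 18, d_2 = (668 - 18^2)/43 = 344/43 = 8, a_2 = floor((25 + 18)/8) = 5.
  m_3 = 8*5 - 18 = 22, d_3 = (668 - 22^2)/8 = 184/8 = 23, a_3 = floor((25 + 22)/23) = 2.
  m_4 = 23*2 - 22 = 24, d_4 = (668 - 24^2)/23 = 92/23 = 4, a_4 = floor((25 + 24)/4) = 12.
  m_5 = 4*12 - 24 = 24, d_5 = (668 - 24^2)/4 = 92/4 = 23, a_5 = floor((25 + 24)/23) = 2.
  m_6 = 23*2 - 24 = 22, d_6 = (668 - 22^2)/23 = 184/23 = 8, a_6 = floor((25 + 22)/8) = 5.
  m_7 = 8*5 - 22 = 18, d_7 = (668 - 18^2)/8 = 344/8 = 43, a_7 = floor((25 + 18)/43) = 1.
  m_8 = 43*1 - 18 = 25, d_8 = (668 - 25^2)/43 = 43/43 = 1, a_8 = floor((25 + 25)/1) = 50.
  m_9 = 1*50 - 25 = 25, d_9 = (668 - 25^2)/1 = 43/1 = 43: (m_9, d_9) = (m_1, d_1) = (25, 43), so from here the quotients repeat a_1, ..., a_8; the period length is 8.
So sqrt(668) = [25; (1, 5, 2, 12, 2, 5, 1, 50)] with period length k = 8.
k is even, so the fundamental solution of x^2 - 668y^2 = 1 is (p_{k-1}, q_{k-1}) = (p_7, q_7); compute convergents through index 7.
Convergents (p_i = a_i*p_{i-1} + p_{i-2}, q_i = a_i*q_{i-1} + q_{i-2} with p_{-2}=0, p_{-1}=1, q_{-2}=1, q_{-1}=0):
  i=0: a_0=25, p_0 = 25*1 + 0 = 25, q_0 = 25*0 + 1 = 1.
  i=1: a_1=1, p_1 = 1*25 + 1 = 26, q_1 = 1*1 + 0 = 1.
  i=2: a_2=5, p_2 = 5*26 + 25 = 155, q_2 = 5*1 + 1 = 6.
  i=3: a_3=2, p_3 = 2*155 + 26 = 336, q_3 = 2*6 + 1 = 13.
  i=4: a_4=12, p_4 = 12*336 + 155 = 4187, q_4 = 12*13 + 6 = 162.
  i=5: a_5=2, p_5 = 2*4187 + 336 = 8710, q_5 = 2*162 + 13 = 337.
  i=6: a_6=5, p_6 = 5*8710 + 4187 = 47737, q_6 = 5*337 + 162 = 1847.
  i=7: a_7=1, p_7 = 1*47737 + 8710 = 56447, q_7 = 1*1847 + 337 = 2184.
Check: 56447^2 - 668*2184^2 = 3186263809 - 3186263808 = 1, so (x, y) = (56447, 2184) solves the equation, and by the theorem it is the least positive solution.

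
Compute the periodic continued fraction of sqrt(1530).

Write x_i = (sqrt(1530) + m_i)/d_i with (m_0, d_0) = (0, 1). a_0 = floor(sqrt(1530)) = 39, since 39^2 = 1521 <= 1530 < 1600 = 40^2.
Iterate m_{i+1} = d_i*a_i - m_i, d_{i+1} = (1530 - m_{i+1}^2)/d_i, a_{i+1} = floor((a_0 + m_{i+1})/d_{i+1}):
  m_1 = 1*39 - 0 = 39, d_1 = (1530 - 39^2)/1 = 9/1 = 9, a_1 = floor((39 + 39)/9) = 8.
  m_2 = 9*8 - 39 = 33, d_2 = (1530 - 33^2)/9 = 441/9 = 49, a_2 = floor((39 + 33)/49) = 1.
  m_3 = 49*1 - 33 = 16, d_3 = (1530 - 16^2)/49 = 1274/49 = 26, a_3 = floor((39 + 16)/26) = 2.
  m_4 = 26*2 - 16 = 36, d_4 = (1530 - 36^2)/26 = 234/26 = 9, a_4 = floor((39 + 36)/9) = 8.
  m_5 = 9*8 - 36 = 36, d_5 = (1530 - 36^2)/9 = 234/9 = 26, a_5 = floor((39 + 36)/26) = 2.
  m_6 = 26*2 - 36 = 16, d_6 = (1530 - 16^2)/26 = 1274/26 = 49, a_6 = floor((39 + 16)/49) = 1.
  m_7 = 49*1 - 16 = 33, d_7 = (1530 - 33^2)/49 = 441/49 = 9, a_7 = floor((39 + 33)/9) = 8.
  m_8 = 9*8 - 33 = 39, d_8 = (1530 - 39^2)/9 = 9/9 = 1, a_8 = floor((39 + 39)/1) = 78.
  m_9 = 1*78 - 39 = 39, d_9 = (1530 - 39^2)/1 = 9/1 = 9: (m_9, d_9) = (m_1, d_1) = (39, 9), so from here the quotients repeat a_1, ..., a_8; the period length is 8.
Hence the expansion of sqrt(1530) is a_0 = 39 followed by the repeating block 8, 1, 2, 8, 2, 1, 8, 78 (period 8).

[39; (8, 1, 2, 8, 2, 1, 8, 78)]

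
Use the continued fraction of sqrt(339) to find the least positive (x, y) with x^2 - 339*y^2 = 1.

(x, y) = (97970, 5321)

First expand sqrt(339) as a continued fraction. With x_i = (sqrt(339) + m_i)/d_i and (m_0, d_0) = (0, 1): a_0 = floor(sqrt(339)) = 18, since 18^2 = 324 <= 339 < 361 = 19^2.
Iterate m_{i+1} = d_i*a_i - m_i, d_{i+1} = (339 - m_{i+1}^2)/d_i, a_{i+1} = floor((a_0 + m_{i+1})/d_{i+1}):
  m_1 = 1*18 - 0 = 18, d_1 = (339 - 18^2)/1 = 15/1 = 15, a_1 = floor((18 + 18)/15) = 2.
  m_2 = 15*2 - 18 = 12, d_2 = (339 - 12^2)/15 = 195/15 = 13, a_2 = floor((18 + 12)/13) = 2.
  m_3 = 13*2 - 12 = 14, d_3 = (339 - 14^2)/13 = 143/13 = 11, a_3 = floor((18 + 14)/11) = 2.
  m_4 = 11*2 - 14 = 8, d_4 = (339 - 8^2)/11 = 275/11 = 25, a_4 = floor((18 + 8)/25) = 1.
  m_5 = 25*1 - 8 = 17, d_5 = (339 - 17^2)/25 = 50/25 = 2, a_5 = floor((18 + 17)/2) = 17.
  m_6 = 2*17 - 17 = 17, d_6 = (339 - 17^2)/2 = 50/2 = 25, a_6 = floor((18 + 17)/25) = 1.
  m_7 = 25*1 - 17 = 8, d_7 = (339 - 8^2)/25 = 275/25 = 11, a_7 = floor((18 + 8)/11) = 2.
  m_8 = 11*2 - 8 = 14, d_8 = (339 - 14^2)/11 = 143/11 = 13, a_8 = floor((18 + 14)/13) = 2.
  m_9 = 13*2 - 14 = 12, d_9 = (339 - 12^2)/13 = 195/13 = 15, a_9 = floor((18 + 12)/15) = 2.
  m_10 = 15*2 - 12 = 18, d_10 = (339 - 18^2)/15 = 15/15 = 1, a_10 = floor((18 + 18)/1) = 36.
  m_11 = 1*36 - 18 = 18, d_11 = (339 - 18^2)/1 = 15/1 = 15: (m_11, d_11) = (m_1, d_1) = (18, 15), so from here the quotients repeat a_1, ..., a_10; the period length is 10.
So sqrt(339) = [18; (2, 2, 2, 1, 17, 1, 2, 2, 2, 36)] with period length k = 10.
k is even, so the fundamental solution of x^2 - 339y^2 = 1 is (p_{k-1}, q_{k-1}) = (p_9, q_9); compute convergents through index 9.
Convergents (p_i = a_i*p_{i-1} + p_{i-2}, q_i = a_i*q_{i-1} + q_{i-2} with p_{-2}=0, p_{-1}=1, q_{-2}=1, q_{-1}=0):
  i=0: a_0=18, p_0 = 18*1 + 0 = 18, q_0 = 18*0 + 1 = 1.
  i=1: a_1=2, p_1 = 2*18 + 1 = 37, q_1 = 2*1 + 0 = 2.
  i=2: a_2=2, p_2 = 2*37 + 18 = 92, q_2 = 2*2 + 1 = 5.
  i=3: a_3=2, p_3 = 2*92 + 37 = 221, q_3 = 2*5 + 2 = 12.
  i=4: a_4=1, p_4 = 1*221 + 92 = 313, q_4 = 1*12 + 5 = 17.
  i=5: a_5=17, p_5 = 17*313 + 221 = 5542, q_5 = 17*17 + 12 = 301.
  i=6: a_6=1, p_6 = 1*5542 + 313 = 5855, q_6 = 1*301 + 17 = 318.
  i=7: a_7=2, p_7 = 2*5855 + 5542 = 17252, q_7 = 2*318 + 301 = 937.
  i=8: a_8=2, p_8 = 2*17252 + 5855 = 40359, q_8 = 2*937 + 318 = 2192.
  i=9: a_9=2, p_9 = 2*40359 + 17252 = 97970, q_9 = 2*2192 + 937 = 5321.
Check: 97970^2 - 339*5321^2 = 9598120900 - 9598120899 = 1, so (x, y) = (97970, 5321) solves the equation, and by the theorem it is the least positive solution.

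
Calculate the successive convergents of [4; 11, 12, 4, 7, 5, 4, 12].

4/1, 45/11, 544/133, 2221/543, 16091/3934, 82676/20213, 346795/84786, 4244216/1037645

Using the convergent recurrence p_i = a_i*p_{i-1} + p_{i-2}, q_i = a_i*q_{i-1} + q_{i-2} with p_{-2}=0, p_{-1}=1, q_{-2}=1, q_{-1}=0:
  i=0: a_0=4, p_0 = 4*1 + 0 = 4, q_0 = 4*0 + 1 = 1.
  i=1: a_1=11, p_1 = 11*4 + 1 = 45, q_1 = 11*1 + 0 = 11.
  i=2: a_2=12, p_2 = 12*45 + 4 = 544, q_2 = 12*11 + 1 = 133.
  i=3: a_3=4, p_3 = 4*544 + 45 = 2221, q_3 = 4*133 + 11 = 543.
  i=4: a_4=7, p_4 = 7*2221 + 544 = 16091, q_4 = 7*543 + 133 = 3934.
  i=5: a_5=5, p_5 = 5*16091 + 2221 = 82676, q_5 = 5*3934 + 543 = 20213.
  i=6: a_6=4, p_6 = 4*82676 + 16091 = 346795, q_6 = 4*20213 + 3934 = 84786.
  i=7: a_7=12, p_7 = 12*346795 + 82676 = 4244216, q_7 = 12*84786 + 20213 = 1037645.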